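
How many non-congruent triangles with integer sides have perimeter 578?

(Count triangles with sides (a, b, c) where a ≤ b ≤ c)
Let a ≤ b ≤ c with a + b + c = 578. The only binding inequality is a + b > c, i.e. 578 − c > c, so c < 578/2; and c ≥ 578/3 since c is the largest side.
So 193 ≤ c ≤ 288. For each c, b runs from ⌈(578 − c)/2⌉ up to c (then a = 578 − b − c satisfies 1 ≤ a ≤ b automatically), giving c − ⌈(578 − c)/2⌉ + 1 choices.
Summing over c: 1 + 3 + 4 + 6 + … + 142 + 144  (96 terms, c = 193, …, 288) = 6960
Check (closed form: nearest integer to p²/48 for even p, (p+3)²/48 for odd p): 578²/48 = 334084/48 ≈ 6960.08 → 6960

6960 triangles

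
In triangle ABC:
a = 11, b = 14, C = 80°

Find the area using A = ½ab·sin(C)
A = ½·a·b·sin(C) = ½·11·14·sin(80°)
sin(80°) ≈ 0.984808
A ≈ ½·154·0.984808 = 77·0.984808 ≈ 75.8302

Area = 75.83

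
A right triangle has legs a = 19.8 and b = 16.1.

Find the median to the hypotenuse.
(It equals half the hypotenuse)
Hypotenuse c = √(a² + b²) = √(392.04 + 259.21) = √651.25 ≈ 25.5196
Median to hypotenuse = c/2 ≈ 25.5196/2 ≈ 12.7598

Median = 12.76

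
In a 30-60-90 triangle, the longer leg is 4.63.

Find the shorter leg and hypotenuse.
In a 30-60-90 triangle the sides are in ratio 1 : √3 : 2, so short leg = long leg/√3 and hypotenuse = 2·(short leg).
Short leg = 4.63/√3 ≈ 4.63/1.73205 ≈ 2.67313
Hypotenuse = 2·2.67313 ≈ 5.34626

Short leg = 2.673, Hypotenuse = 5.346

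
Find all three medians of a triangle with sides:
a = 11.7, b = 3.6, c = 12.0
Median formula: m_a = ½√(2b² + 2c² − a²) (and cyclically). a² = 136.89, b² = 12.96, c² = 144.
m_a = ½√(2·12.96 + 2·144 − 136.89) = ½√177.03 ≈ ½·13.3053 ≈ 6.65263
m_b = ½√(2·136.89 + 2·144 − 12.96) = ½√548.82 ≈ ½·23.4269 ≈ 11.7135
m_c = ½√(2·136.89 + 2·12.96 − 144) = ½√155.7 ≈ ½·12.478 ≈ 6.23899

m_a = 6.653, m_b = 11.71, m_c = 6.239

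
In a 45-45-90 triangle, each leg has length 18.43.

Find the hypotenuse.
In a 45-45-90 triangle the sides are in ratio 1 : 1 : √2, so hypotenuse = leg·√2.
Hypotenuse = 18.43·√2 ≈ 18.43·1.41421 ≈ 26.064

Hypotenuse = 18.43√2 = 26.06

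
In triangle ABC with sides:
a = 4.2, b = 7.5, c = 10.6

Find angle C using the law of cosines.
c² = a² + b² − 2ab·cos(C)  ⇒  cos(C) = (a² + b² − c²)/(2ab)
cos(C) = (4.2² + 7.5² − 10.6²)/(2·4.2·7.5) = (17.64 + 56.25 − 112.36)/63 = -38.47/63 ≈ -0.610635
C = arccos(-0.610635) ≈ 127.635°

C = 127.6°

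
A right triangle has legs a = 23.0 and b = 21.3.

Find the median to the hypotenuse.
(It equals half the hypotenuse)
Hypotenuse c = √(a² + b²) = √(529 + 453.69) = √982.69 ≈ 31.3479
Median to hypotenuse = c/2 ≈ 31.3479/2 ≈ 15.6739

Median = 15.67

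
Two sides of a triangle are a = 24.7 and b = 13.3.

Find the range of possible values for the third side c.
Triangle inequality: |a − b| < c < a + b
|a − b| = |24.7 − 13.3| = 11.4
a + b = 24.7 + 13.3 = 38

11.4 < c < 38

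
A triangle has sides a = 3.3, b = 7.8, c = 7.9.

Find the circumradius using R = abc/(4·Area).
First find the area with Heron's formula.
s = (3.3 + 7.8 + 7.9)/2 = 9.5
Area = √(s(s−a)(s−b)(s−c)) = √(9.5·6.2·1.7·1.6) ≈ √160.208 ≈ 12.6573
abc = 3.3·7.8·7.9 = 203.346
R = abc/(4·Area) ≈ 203.346/(4·12.6573) = 203.346/50.6293 ≈ 4.01637

R = 4.016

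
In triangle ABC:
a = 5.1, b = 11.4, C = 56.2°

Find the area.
Two sides and the included angle (SAS): A = ½·a·b·sin(C) = ½·5.1·11.4·sin(56.2°)
sin(56.2°) ≈ 0.830984
A ≈ ½·58.14·0.830984 = 29.07·0.830984 ≈ 24.1567

Area = 24.16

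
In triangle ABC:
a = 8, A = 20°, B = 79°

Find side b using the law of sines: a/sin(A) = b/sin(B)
a/sin(A) = b/sin(B)  ⇒  b = a·sin(B)/sin(A) = 8·sin(79°)/sin(20°)
sin(79°) ≈ 0.981627, sin(20°) ≈ 0.34202
b ≈ 8·0.981627/0.34202 ≈ 7.85302/0.34202 ≈ 22.9607

b = 22.96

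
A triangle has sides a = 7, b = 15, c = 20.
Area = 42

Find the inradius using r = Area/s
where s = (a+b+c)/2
s = (7 + 15 + 20)/2 = 42/2 = 21
r = Area/s = 42/21 ≈ 2

r = 2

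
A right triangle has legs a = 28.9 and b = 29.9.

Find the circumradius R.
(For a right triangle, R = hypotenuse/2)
Hypotenuse c = √(a² + b²) = √(835.21 + 894.01) = √1729.22 ≈ 41.5839
R = c/2 ≈ 41.5839/2 ≈ 20.7919

R = 20.79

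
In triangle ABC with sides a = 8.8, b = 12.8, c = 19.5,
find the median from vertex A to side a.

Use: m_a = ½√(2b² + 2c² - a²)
m_a = ½√(2·12.8² + 2·19.5² − 8.8²) = ½√(2·163.84 + 2·380.25 − 77.44) = ½√(327.68 + 760.5 − 77.44) = ½√1010.74
√1010.74 ≈ 31.7921, so m_a ≈ 15.8961

m_a = 15.9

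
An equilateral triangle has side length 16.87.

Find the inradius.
r = Area/s with s the semi-perimeter.
Area = (√3/4)·16.87² = (√3/4)·284.5969 ≈ 0.433013·284.5969 ≈ 123.234
s = 3·16.87/2 = 25.305
r ≈ 123.234/25.305 ≈ 4.86995
(Equivalently r = side/(2√3) = 16.87/3.4641 ≈ 4.86995.)

r = 4.87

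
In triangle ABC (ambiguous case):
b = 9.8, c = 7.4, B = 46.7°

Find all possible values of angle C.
b/sin(B) = c/sin(C)  ⇒  sin(C) = c·sin(B)/b = 7.4·sin(46.7°)/9.8
sin(46.7°) ≈ 0.727773
sin(C) ≈ 7.4·0.727773/9.8 ≈ 5.38552/9.8 ≈ 0.549543
Candidate 1: C₁ = arcsin(0.549543) ≈ 33.3356°  →  A = 180° − 46.7° − 33.3356° ≈ 99.9644° > 0, valid
Candidate 2: C₂ = 180° − C₁ ≈ 146.664°  →  A = 180° − 46.7° − 146.664° ≈ -13.3644° ≤ 0, not a valid triangle

C = 33.34° (one solution)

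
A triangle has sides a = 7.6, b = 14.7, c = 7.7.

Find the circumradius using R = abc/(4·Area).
First find the area with Heron's formula.
s = (7.6 + 14.7 + 7.7)/2 = 15
Area = √(s(s−a)(s−b)(s−c)) = √(15·7.4·0.3·7.3) ≈ √243.09 ≈ 15.5913
abc = 7.6·14.7·7.7 = 860.244
R = abc/(4·Area) ≈ 860.244/(4·15.5913) = 860.244/62.3654 ≈ 13.7936

R = 13.79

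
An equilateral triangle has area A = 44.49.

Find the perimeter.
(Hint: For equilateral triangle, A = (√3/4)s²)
A = (√3/4)s²  ⇒  s² = 4A/√3 = 4·44.49/√3 = 177.96/1.73205 ≈ 102.745
s ≈ √102.745 ≈ 10.1363
Perimeter = 3s ≈ 3·10.1363 ≈ 30.409

Perimeter = 30.41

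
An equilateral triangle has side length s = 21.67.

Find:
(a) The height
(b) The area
(a) The height splits the triangle into two 30-60-90 halves: h = s·√3/2 = 21.67·1.73205/2 ≈ 37.5335/2 ≈ 18.7668
(b) Area = (√3/4)·s² = (√3/4)·21.67² = (√3/4)·469.5889 ≈ 0.433013·469.5889 ≈ 203.338

Height = 18.77, Area = 203.3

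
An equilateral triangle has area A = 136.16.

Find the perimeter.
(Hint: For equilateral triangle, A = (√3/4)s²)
A = (√3/4)s²  ⇒  s² = 4A/√3 = 4·136.16/√3 = 544.64/1.73205 ≈ 314.448
s ≈ √314.448 ≈ 17.7327
Perimeter = 3s ≈ 3·17.7327 ≈ 53.198

Perimeter = 53.2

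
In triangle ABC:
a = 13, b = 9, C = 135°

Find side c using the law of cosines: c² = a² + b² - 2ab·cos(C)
c² = 13² + 9² − 2·13·9·cos(135°)
cos(135°) ≈ -0.707107
c² ≈ 169 + 81 − 234·(-0.707107) ≈ 250 + 165.463 ≈ 415.463
c ≈ √415.463 ≈ 20.3829

c = 20.38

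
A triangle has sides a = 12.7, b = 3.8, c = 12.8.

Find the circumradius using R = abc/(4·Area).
First find the area with Heron's formula.
s = (12.7 + 3.8 + 12.8)/2 = 14.65
Area = √(s(s−a)(s−b)(s−c)) = √(14.65·1.95·10.85·1.85) ≈ √573.421 ≈ 23.9462
abc = 12.7·3.8·12.8 = 617.728
R = abc/(4·Area) ≈ 617.728/(4·23.9462) = 617.728/95.7849 ≈ 6.44912

R = 6.449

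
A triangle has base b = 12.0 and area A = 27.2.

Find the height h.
A = ½·b·h  ⇒  h = 2A/b = 2·27.2/12.0 = 54.4/12.0 ≈ 4.53333

h = 4.533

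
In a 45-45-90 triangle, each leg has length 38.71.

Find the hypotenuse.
In a 45-45-90 triangle the sides are in ratio 1 : 1 : √2, so hypotenuse = leg·√2.
Hypotenuse = 38.71·√2 ≈ 38.71·1.41421 ≈ 54.7442

Hypotenuse = 38.71√2 = 54.74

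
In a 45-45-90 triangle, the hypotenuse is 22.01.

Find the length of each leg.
In a 45-45-90 triangle hypotenuse = leg·√2, so leg = hypotenuse/√2.
Leg = 22.01/√2 ≈ 22.01/1.41421 ≈ 15.5634

Each leg = 15.56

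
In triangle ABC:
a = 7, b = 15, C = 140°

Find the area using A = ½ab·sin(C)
A = ½·a·b·sin(C) = ½·7·15·sin(140°)
sin(140°) ≈ 0.642788
A ≈ ½·105·0.642788 = 52.5·0.642788 ≈ 33.7463

Area = 33.75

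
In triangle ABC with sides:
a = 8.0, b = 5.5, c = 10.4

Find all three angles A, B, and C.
Law of cosines for each angle (a² = 64, b² = 30.25, c² = 108.16):
cos(A) = (b² + c² − a²)/(2bc) = (30.25 + 108.16 − 64)/(2·5.5·10.4) = 74.41/114.4 ≈ 0.650437  ⇒  A ≈ 49.4254°
cos(B) = (a² + c² − b²)/(2ac) = (64 + 108.16 − 30.25)/(2·8.0·10.4) = 141.91/166.4 ≈ 0.852825  ⇒  B ≈ 31.4798°
cos(C) = (a² + b² − c²)/(2ab) = (64 + 30.25 − 108.16)/(2·8.0·5.5) = -13.91/88 ≈ -0.158068  ⇒  C ≈ 99.0948°
Check: A + B + C ≈ 180°

A = 49.43°, B = 31.48°, C = 99.09°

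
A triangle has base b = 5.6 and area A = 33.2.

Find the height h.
A = ½·b·h  ⇒  h = 2A/b = 2·33.2/5.6 = 66.4/5.6 ≈ 11.8571

h = 11.86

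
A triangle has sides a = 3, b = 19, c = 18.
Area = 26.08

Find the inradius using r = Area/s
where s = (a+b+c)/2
s = (3 + 19 + 18)/2 = 40/2 = 20
r = Area/s = 26.08/20 ≈ 1.304

r = 1.304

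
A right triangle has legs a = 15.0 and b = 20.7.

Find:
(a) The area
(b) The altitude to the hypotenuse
(a) The legs are perpendicular, so Area = ½·a·b = ½·15.0·20.7 = ½·310.5 = 155.25
(b) Hypotenuse c = √(a² + b²) = √(225 + 428.49) = √653.49 ≈ 25.5635
    Area = ½·c·h_c  ⇒  h_c = 2·Area/c = 310.5/25.5635 ≈ 12.1462

Area = 155.25, h_c = 12.15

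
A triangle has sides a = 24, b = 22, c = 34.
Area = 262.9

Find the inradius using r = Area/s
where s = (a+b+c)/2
s = (24 + 22 + 34)/2 = 80/2 = 40
r = Area/s = 262.9/40 ≈ 6.5725

r = 6.572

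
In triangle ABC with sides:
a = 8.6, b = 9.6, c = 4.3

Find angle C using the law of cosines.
c² = a² + b² − 2ab·cos(C)  ⇒  cos(C) = (a² + b² − c²)/(2ab)
cos(C) = (8.6² + 9.6² − 4.3²)/(2·8.6·9.6) = (73.96 + 92.16 − 18.49)/165.12 = 147.63/165.12 ≈ 0.894077
C = arccos(0.894077) ≈ 26.6099°

C = 26.61°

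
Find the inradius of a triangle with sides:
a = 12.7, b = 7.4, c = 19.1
r = Area/s where s is the semi-perimeter.
s = (12.7 + 7.4 + 19.1)/2 = 39.2/2 = 19.6
Area = √(s(s−a)(s−b)(s−c)) = √(19.6·6.9·12.2·0.5) ≈ √824.964 ≈ 28.7222
r ≈ 28.7222/19.6 ≈ 1.46542

r = 1.465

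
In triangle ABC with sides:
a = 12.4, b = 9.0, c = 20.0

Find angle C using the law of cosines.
c² = a² + b² − 2ab·cos(C)  ⇒  cos(C) = (a² + b² − c²)/(2ab)
cos(C) = (12.4² + 9.0² − 20.0²)/(2·12.4·9.0) = (153.76 + 81 − 400)/223.2 = -165.24/223.2 ≈ -0.740323
C = arccos(-0.740323) ≈ 137.759°

C = 137.8°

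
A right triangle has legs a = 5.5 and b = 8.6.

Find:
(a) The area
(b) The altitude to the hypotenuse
(a) The legs are perpendicular, so Area = ½·a·b = ½·5.5·8.6 = ½·47.3 = 23.65
(b) Hypotenuse c = √(a² + b²) = √(30.25 + 73.96) = √104.21 ≈ 10.2083
    Area = ½·c·h_c  ⇒  h_c = 2·Area/c = 47.3/10.2083 ≈ 4.63347

Area = 23.65, h_c = 4.633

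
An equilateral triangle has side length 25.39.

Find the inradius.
r = Area/s with s the semi-perimeter.
Area = (√3/4)·25.39² = (√3/4)·644.6521 ≈ 0.433013·644.6521 ≈ 279.143
s = 3·25.39/2 = 38.085
r ≈ 279.143/38.085 ≈ 7.32946
(Equivalently r = side/(2√3) = 25.39/3.4641 ≈ 7.32946.)

r = 7.329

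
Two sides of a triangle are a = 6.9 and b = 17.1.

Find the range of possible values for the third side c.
Triangle inequality: |a − b| < c < a + b
|a − b| = |6.9 − 17.1| = 10.2
a + b = 6.9 + 17.1 = 24

10.2 < c < 24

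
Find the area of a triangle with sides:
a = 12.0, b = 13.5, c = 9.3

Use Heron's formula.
s = (12.0 + 13.5 + 9.3)/2 = 34.8/2 = 17.4
s − a = 5.4, s − b = 3.9, s − c = 8.1
s(s−a)(s−b)(s−c) = 17.4·5.4·3.9·8.1 ≈ 2968.2
Area = √2968.2 ≈ 54.4812

Area = 54.48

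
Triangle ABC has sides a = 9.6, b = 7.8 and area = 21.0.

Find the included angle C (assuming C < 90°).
Area = ½·a·b·sin(C)  ⇒  sin(C) = 2·Area/(a·b) = 2·21.0/(9.6·7.8) = 42/74.88 ≈ 0.560897
C = arcsin(0.560897) ≈ 34.1179° (taking the acute solution since C < 90°)

C = 34.12°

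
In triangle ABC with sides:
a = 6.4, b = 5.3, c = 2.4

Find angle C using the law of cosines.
c² = a² + b² − 2ab·cos(C)  ⇒  cos(C) = (a² + b² − c²)/(2ab)
cos(C) = (6.4² + 5.3² − 2.4²)/(2·6.4·5.3) = (40.96 + 28.09 − 5.76)/67.84 = 63.29/67.84 ≈ 0.93293
C = arccos(0.93293) ≈ 21.1037°

C = 21.1°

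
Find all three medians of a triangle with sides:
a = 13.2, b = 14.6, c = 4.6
Median formula: m_a = ½√(2b² + 2c² − a²) (and cyclically). a² = 174.24, b² = 213.16, c² = 21.16.
m_a = ½√(2·213.16 + 2·21.16 − 174.24) = ½√294.4 ≈ ½·17.1581 ≈ 8.57904
m_b = ½√(2·174.24 + 2·21.16 − 213.16) = ½√177.64 ≈ ½·13.3282 ≈ 6.66408
m_c = ½√(2·174.24 + 2·213.16 − 21.16) = ½√753.64 ≈ ½·27.4525 ≈ 13.7263

m_a = 8.579, m_b = 6.664, m_c = 13.73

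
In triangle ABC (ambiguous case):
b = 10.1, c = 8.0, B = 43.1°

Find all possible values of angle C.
b/sin(B) = c/sin(C)  ⇒  sin(C) = c·sin(B)/b = 8.0·sin(43.1°)/10.1
sin(43.1°) ≈ 0.683274
sin(C) ≈ 8.0·0.683274/10.1 ≈ 5.46619/10.1 ≈ 0.541207
Candidate 1: C₁ = arcsin(0.541207) ≈ 32.7658°  →  A = 180° − 43.1° − 32.7658° ≈ 104.134° > 0, valid
Candidate 2: C₂ = 180° − C₁ ≈ 147.234°  →  A = 180° − 43.1° − 147.234° ≈ -10.3342° ≤ 0, not a valid triangle

C = 32.77° (one solution)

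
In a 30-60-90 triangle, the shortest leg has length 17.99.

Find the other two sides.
In a 30-60-90 triangle the sides are in ratio 1 : √3 : 2 (short leg : long leg : hypotenuse).
Long leg = 17.99·√3 ≈ 17.99·1.73205 ≈ 31.1596
Hypotenuse = 2·17.99 = 35.98

Long leg = 17.99√3 = 31.16, Hypotenuse = 35.98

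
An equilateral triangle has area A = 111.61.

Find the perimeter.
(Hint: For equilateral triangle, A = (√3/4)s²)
A = (√3/4)s²  ⇒  s² = 4A/√3 = 4·111.61/√3 = 446.44/1.73205 ≈ 257.752
s ≈ √257.752 ≈ 16.0547
Perimeter = 3s ≈ 3·16.0547 ≈ 48.164

Perimeter = 48.16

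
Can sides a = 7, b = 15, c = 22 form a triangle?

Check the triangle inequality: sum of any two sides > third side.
a + b vs c: 7 + 15 = 22 ≤ 22  ✗
a + c vs b: 7 + 22 = 29 > 15  ✓
b + c vs a: 15 + 22 = 37 > 7  ✓

No: 7 + 15 = 22 is not > 22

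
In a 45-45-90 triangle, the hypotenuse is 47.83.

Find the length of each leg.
In a 45-45-90 triangle hypotenuse = leg·√2, so leg = hypotenuse/√2.
Leg = 47.83/√2 ≈ 47.83/1.41421 ≈ 33.8209

Each leg = 33.82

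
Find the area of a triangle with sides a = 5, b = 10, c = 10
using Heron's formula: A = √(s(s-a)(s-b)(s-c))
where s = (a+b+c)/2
s = (5 + 10 + 10)/2 = 25/2 = 12.5
s − a = 7.5, s − b = 2.5, s − c = 2.5
s(s−a)(s−b)(s−c) = 12.5·7.5·2.5·2.5 = 585.9375
Area = √585.9375 ≈ 24.2061

s = 12.5, Area = 24.21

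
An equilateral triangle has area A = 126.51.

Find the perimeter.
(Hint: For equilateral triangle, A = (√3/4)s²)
A = (√3/4)s²  ⇒  s² = 4A/√3 = 4·126.51/√3 = 506.04/1.73205 ≈ 292.162
s ≈ √292.162 ≈ 17.0928
Perimeter = 3s ≈ 3·17.0928 ≈ 51.2783

Perimeter = 51.28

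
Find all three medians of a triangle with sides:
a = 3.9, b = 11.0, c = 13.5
Median formula: m_a = ½√(2b² + 2c² − a²) (and cyclically). a² = 15.21, b² = 121, c² = 182.25.
m_a = ½√(2·121 + 2·182.25 − 15.21) = ½√591.29 ≈ ½·24.3165 ≈ 12.1582
m_b = ½√(2·15.21 + 2·182.25 − 121) = ½√273.92 ≈ ½·16.5505 ≈ 8.27526
m_c = ½√(2·15.21 + 2·121 − 182.25) = ½√90.17 ≈ ½·9.49579 ≈ 4.74789

m_a = 12.16, m_b = 8.275, m_c = 4.748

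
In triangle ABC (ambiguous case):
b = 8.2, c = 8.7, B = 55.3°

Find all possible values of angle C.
b/sin(B) = c/sin(C)  ⇒  sin(C) = c·sin(B)/b = 8.7·sin(55.3°)/8.2
sin(55.3°) ≈ 0.822144
sin(C) ≈ 8.7·0.822144/8.2 ≈ 7.15265/8.2 ≈ 0.872275
Candidate 1: C₁ = arcsin(0.872275) ≈ 60.7241°  →  A = 180° − 55.3° − 60.7241° ≈ 63.9759° > 0, valid
Candidate 2: C₂ = 180° − C₁ ≈ 119.276°  →  A = 180° − 55.3° − 119.276° ≈ 5.42407° > 0, valid

C = 60.72° or C = 119.3° (two solutions)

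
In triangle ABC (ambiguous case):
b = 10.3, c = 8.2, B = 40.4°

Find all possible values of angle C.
b/sin(B) = c/sin(C)  ⇒  sin(C) = c·sin(B)/b = 8.2·sin(40.4°)/10.3
sin(40.4°) ≈ 0.64812
sin(C) ≈ 8.2·0.64812/10.3 ≈ 5.31458/10.3 ≈ 0.515979
Candidate 1: C₁ = arcsin(0.515979) ≈ 31.0629°  →  A = 180° − 40.4° − 31.0629° ≈ 108.537° > 0, valid
Candidate 2: C₂ = 180° − C₁ ≈ 148.937°  →  A = 180° − 40.4° − 148.937° ≈ -9.3371° ≤ 0, not a valid triangle

C = 31.06° (one solution)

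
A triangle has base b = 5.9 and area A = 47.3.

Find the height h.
A = ½·b·h  ⇒  h = 2A/b = 2·47.3/5.9 = 94.6/5.9 ≈ 16.0339

h = 16.03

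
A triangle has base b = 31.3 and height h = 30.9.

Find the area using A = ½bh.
A = ½·b·h = ½·31.3·30.9 = ½·967.17 = 483.585

Area = 483.585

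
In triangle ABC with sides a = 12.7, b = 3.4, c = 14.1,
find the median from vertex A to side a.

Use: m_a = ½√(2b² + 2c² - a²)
m_a = ½√(2·3.4² + 2·14.1² − 12.7²) = ½√(2·11.56 + 2·198.81 − 161.29) = ½√(23.12 + 397.62 − 161.29) = ½√259.45
√259.45 ≈ 16.1075, so m_a ≈ 8.05373

m_a = 8.054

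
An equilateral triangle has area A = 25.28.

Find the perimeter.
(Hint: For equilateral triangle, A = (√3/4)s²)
A = (√3/4)s²  ⇒  s² = 4A/√3 = 4·25.28/√3 = 101.12/1.73205 ≈ 58.3817
s ≈ √58.3817 ≈ 7.64079
Perimeter = 3s ≈ 3·7.64079 ≈ 22.9224

Perimeter = 22.92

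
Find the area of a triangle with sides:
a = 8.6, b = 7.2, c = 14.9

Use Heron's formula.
s = (8.6 + 7.2 + 14.9)/2 = 30.7/2 = 15.35
s − a = 6.75, s − b = 8.15, s − c = 0.45
s(s−a)(s−b)(s−c) = 15.35·6.75·8.15·0.45 ≈ 379.999
Area = √379.999 ≈ 19.4936

Area = 19.49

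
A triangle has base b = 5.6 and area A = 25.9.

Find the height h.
A = ½·b·h  ⇒  h = 2A/b = 2·25.9/5.6 = 51.8/5.6 ≈ 9.25

h = 9.25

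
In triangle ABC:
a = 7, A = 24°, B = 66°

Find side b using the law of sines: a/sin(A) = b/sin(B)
a/sin(A) = b/sin(B)  ⇒  b = a·sin(B)/sin(A) = 7·sin(66°)/sin(24°)
sin(66°) ≈ 0.913545, sin(24°) ≈ 0.406737
b ≈ 7·0.913545/0.406737 ≈ 6.39482/0.406737 ≈ 15.7223

b = 15.72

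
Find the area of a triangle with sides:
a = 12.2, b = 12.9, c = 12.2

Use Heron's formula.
s = (12.2 + 12.9 + 12.2)/2 = 37.3/2 = 18.65
s − a = 6.45, s − b = 5.75, s − c = 6.45
s(s−a)(s−b)(s−c) = 18.65·6.45·5.75·6.45 ≈ 4461.35
Area = √4461.35 ≈ 66.7933

Area = 66.79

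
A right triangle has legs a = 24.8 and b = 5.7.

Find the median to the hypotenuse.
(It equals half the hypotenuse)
Hypotenuse c = √(a² + b²) = √(615.04 + 32.49) = √647.53 ≈ 25.4466
Median to hypotenuse = c/2 ≈ 25.4466/2 ≈ 12.7233

Median = 12.72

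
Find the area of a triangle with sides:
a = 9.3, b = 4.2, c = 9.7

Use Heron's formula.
s = (9.3 + 4.2 + 9.7)/2 = 23.2/2 = 11.6
s − a = 2.3, s − b = 7.4, s − c = 1.9
s(s−a)(s−b)(s−c) = 11.6·2.3·7.4·1.9 ≈ 375.121
Area = √375.121 ≈ 19.368

Area = 19.37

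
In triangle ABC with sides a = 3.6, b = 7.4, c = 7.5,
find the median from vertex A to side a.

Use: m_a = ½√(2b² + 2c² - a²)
m_a = ½√(2·7.4² + 2·7.5² − 3.6²) = ½√(2·54.76 + 2·56.25 − 12.96) = ½√(109.52 + 112.5 − 12.96) = ½√209.06
√209.06 ≈ 14.4589, so m_a ≈ 7.22945

m_a = 7.229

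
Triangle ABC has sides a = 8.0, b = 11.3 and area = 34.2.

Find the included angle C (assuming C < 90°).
Area = ½·a·b·sin(C)  ⇒  sin(C) = 2·Area/(a·b) = 2·34.2/(8.0·11.3) = 68.4/90.4 ≈ 0.756637
C = arcsin(0.756637) ≈ 49.1686° (taking the acute solution since C < 90°)

C = 49.17°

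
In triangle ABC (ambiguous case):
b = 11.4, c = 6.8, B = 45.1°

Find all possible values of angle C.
b/sin(B) = c/sin(C)  ⇒  sin(C) = c·sin(B)/b = 6.8·sin(45.1°)/11.4
sin(45.1°) ≈ 0.70834
sin(C) ≈ 6.8·0.70834/11.4 ≈ 4.81671/11.4 ≈ 0.422518
Candidate 1: C₁ = arcsin(0.422518) ≈ 24.9937°  →  A = 180° − 45.1° − 24.9937° ≈ 109.906° > 0, valid
Candidate 2: C₂ = 180° − C₁ ≈ 155.006°  →  A = 180° − 45.1° − 155.006° ≈ -20.1063° ≤ 0, not a valid triangle

C = 24.99° (one solution)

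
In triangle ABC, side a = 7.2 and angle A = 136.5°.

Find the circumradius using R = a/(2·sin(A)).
R = a/(2·sin(A)) = 7.2/(2·sin(136.5°))
sin(136.5°) ≈ 0.688355
R ≈ 7.2/(2·0.688355) = 7.2/1.37671 ≈ 5.22986

R = 5.23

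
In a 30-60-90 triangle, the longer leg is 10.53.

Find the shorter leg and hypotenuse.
In a 30-60-90 triangle the sides are in ratio 1 : √3 : 2, so short leg = long leg/√3 and hypotenuse = 2·(short leg).
Short leg = 10.53/√3 ≈ 10.53/1.73205 ≈ 6.0795
Hypotenuse = 2·6.0795 ≈ 12.159

Short leg = 6.079, Hypotenuse = 12.16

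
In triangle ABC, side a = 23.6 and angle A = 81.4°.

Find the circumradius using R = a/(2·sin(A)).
R = a/(2·sin(A)) = 23.6/(2·sin(81.4°))
sin(81.4°) ≈ 0.988756
R ≈ 23.6/(2·0.988756) = 23.6/1.97751 ≈ 11.9342

R = 11.93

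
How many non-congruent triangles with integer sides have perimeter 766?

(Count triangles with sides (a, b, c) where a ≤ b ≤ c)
Let a ≤ b ≤ c with a + b + c = 766. The only binding inequality is a + b > c, i.e. 766 − c > c, so c < 766/2; and c ≥ 766/3 since c is the largest side.
So 256 ≤ c ≤ 382. For each c, b runs from ⌈(766 − c)/2⌉ up to c (then a = 766 − b − c satisfies 1 ≤ a ≤ b automatically), giving c − ⌈(766 − c)/2⌉ + 1 choices.
Summing over c: 2 + 3 + 5 + 6 + … + 189 + 191  (127 terms, c = 256, …, 382) = 12224
Check (closed form: nearest integer to p²/48 for even p, (p+3)²/48 for odd p): 766²/48 = 586756/48 ≈ 12224.08 → 12224

12224 triangles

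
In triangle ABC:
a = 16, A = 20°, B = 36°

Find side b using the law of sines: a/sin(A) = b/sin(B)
a/sin(A) = b/sin(B)  ⇒  b = a·sin(B)/sin(A) = 16·sin(36°)/sin(20°)
sin(36°) ≈ 0.587785, sin(20°) ≈ 0.34202
b ≈ 16·0.587785/0.34202 ≈ 9.40456/0.34202 ≈ 27.4971

b = 27.5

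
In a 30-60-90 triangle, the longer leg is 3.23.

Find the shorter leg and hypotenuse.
In a 30-60-90 triangle the sides are in ratio 1 : √3 : 2, so short leg = long leg/√3 and hypotenuse = 2·(short leg).
Short leg = 3.23/√3 ≈ 3.23/1.73205 ≈ 1.86484
Hypotenuse = 2·1.86484 ≈ 3.72968

Short leg = 1.865, Hypotenuse = 3.73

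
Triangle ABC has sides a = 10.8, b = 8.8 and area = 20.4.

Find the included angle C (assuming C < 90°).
Area = ½·a·b·sin(C)  ⇒  sin(C) = 2·Area/(a·b) = 2·20.4/(10.8·8.8) = 40.8/95.04 ≈ 0.429293
C = arcsin(0.429293) ≈ 25.4227° (taking the acute solution since C < 90°)

C = 25.42°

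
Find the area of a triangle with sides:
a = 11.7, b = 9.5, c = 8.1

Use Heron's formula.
s = (11.7 + 9.5 + 8.1)/2 = 29.3/2 = 14.65
s − a = 2.95, s − b = 5.15, s − c = 6.55
s(s−a)(s−b)(s−c) = 14.65·2.95·5.15·6.55 ≈ 1457.83
Area = √1457.83 ≈ 38.1816

Area = 38.18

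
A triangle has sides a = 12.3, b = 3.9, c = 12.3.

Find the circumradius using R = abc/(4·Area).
First find the area with Heron's formula.
s = (12.3 + 3.9 + 12.3)/2 = 14.25
Area = √(s(s−a)(s−b)(s−c)) = √(14.25·1.95·10.35·1.95) ≈ √560.821 ≈ 23.6817
abc = 12.3·3.9·12.3 = 590.031
R = abc/(4·Area) ≈ 590.031/(4·23.6817) = 590.031/94.7267 ≈ 6.22877

R = 6.229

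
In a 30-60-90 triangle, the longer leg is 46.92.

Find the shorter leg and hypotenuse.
In a 30-60-90 triangle the sides are in ratio 1 : √3 : 2, so short leg = long leg/√3 and hypotenuse = 2·(short leg).
Short leg = 46.92/√3 ≈ 46.92/1.73205 ≈ 27.0893
Hypotenuse = 2·27.0893 ≈ 54.1785

Short leg = 27.09, Hypotenuse = 54.18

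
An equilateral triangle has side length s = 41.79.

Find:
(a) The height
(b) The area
(a) The height splits the triangle into two 30-60-90 halves: h = s·√3/2 = 41.79·1.73205/2 ≈ 72.3824/2 ≈ 36.1912
(b) Area = (√3/4)·s² = (√3/4)·41.79² = (√3/4)·1746.4041 ≈ 0.433013·1746.4041 ≈ 756.215

Height = 36.19, Area = 756.2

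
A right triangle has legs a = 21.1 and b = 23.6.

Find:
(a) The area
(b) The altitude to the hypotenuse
(a) The legs are perpendicular, so Area = ½·a·b = ½·21.1·23.6 = ½·497.96 = 248.98
(b) Hypotenuse c = √(a² + b²) = √(445.21 + 556.96) = √1002.17 ≈ 31.6571
    Area = ½·c·h_c  ⇒  h_c = 2·Area/c = 497.96/31.6571 ≈ 15.7298

Area = 248.98, h_c = 15.73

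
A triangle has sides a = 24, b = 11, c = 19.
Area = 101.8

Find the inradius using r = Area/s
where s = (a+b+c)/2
s = (24 + 11 + 19)/2 = 54/2 = 27
r = Area/s = 101.8/27 ≈ 3.77037

r = 3.77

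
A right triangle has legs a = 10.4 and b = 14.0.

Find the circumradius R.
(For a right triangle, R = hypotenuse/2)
Hypotenuse c = √(a² + b²) = √(108.16 + 196) = √304.16 ≈ 17.4402
R = c/2 ≈ 17.4402/2 ≈ 8.72009

R = 8.72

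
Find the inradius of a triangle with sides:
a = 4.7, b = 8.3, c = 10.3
r = Area/s where s is the semi-perimeter.
s = (4.7 + 8.3 + 10.3)/2 = 23.3/2 = 11.65
Area = √(s(s−a)(s−b)(s−c)) = √(11.65·6.95·3.35·1.35) ≈ √366.176 ≈ 19.1357
r ≈ 19.1357/11.65 ≈ 1.64255

r = 1.643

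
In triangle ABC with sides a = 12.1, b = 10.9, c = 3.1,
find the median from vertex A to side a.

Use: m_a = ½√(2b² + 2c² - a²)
m_a = ½√(2·10.9² + 2·3.1² − 12.1²) = ½√(2·118.81 + 2·9.61 − 146.41) = ½√(237.62 + 19.22 − 146.41) = ½√110.43
√110.43 ≈ 10.5086, so m_a ≈ 5.25428

m_a = 5.254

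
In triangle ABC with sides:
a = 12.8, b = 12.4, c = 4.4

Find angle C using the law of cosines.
c² = a² + b² − 2ab·cos(C)  ⇒  cos(C) = (a² + b² − c²)/(2ab)
cos(C) = (12.8² + 12.4² − 4.4²)/(2·12.8·12.4) = (163.84 + 153.76 − 19.36)/317.44 = 298.24/317.44 ≈ 0.939516
C = arccos(0.939516) ≈ 20.0295°

C = 20.03°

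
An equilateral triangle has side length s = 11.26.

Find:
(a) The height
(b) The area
(a) The height splits the triangle into two 30-60-90 halves: h = s·√3/2 = 11.26·1.73205/2 ≈ 19.5029/2 ≈ 9.75145
(b) Area = (√3/4)·s² = (√3/4)·11.26² = (√3/4)·126.7876 ≈ 0.433013·126.7876 ≈ 54.9006

Height = 9.751, Area = 54.9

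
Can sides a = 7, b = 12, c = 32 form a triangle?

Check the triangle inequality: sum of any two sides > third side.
a + b vs c: 7 + 12 = 19 ≤ 32  ✗
a + c vs b: 7 + 32 = 39 > 12  ✓
b + c vs a: 12 + 32 = 44 > 7  ✓

No: 7 + 12 = 19 is not > 32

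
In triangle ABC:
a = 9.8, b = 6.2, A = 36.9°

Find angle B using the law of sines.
a/sin(A) = b/sin(B)  ⇒  sin(B) = b·sin(A)/a = 6.2·sin(36.9°)/9.8
sin(36.9°) ≈ 0.60042
sin(B) ≈ 6.2·0.60042/9.8 ≈ 3.72261/9.8 ≈ 0.379858
B = arcsin(0.379858) ≈ 22.3249°
(Since b ≤ a we need B ≤ A, so the obtuse alternative 180° − 22.3249° ≈ 157.675° is rejected.)

B = 22.32°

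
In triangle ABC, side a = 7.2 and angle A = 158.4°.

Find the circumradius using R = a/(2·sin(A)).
R = a/(2·sin(A)) = 7.2/(2·sin(158.4°))
sin(158.4°) ≈ 0.368125
R ≈ 7.2/(2·0.368125) = 7.2/0.736249 ≈ 9.7793

R = 9.779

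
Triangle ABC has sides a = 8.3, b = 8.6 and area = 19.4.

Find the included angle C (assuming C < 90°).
Area = ½·a·b·sin(C)  ⇒  sin(C) = 2·Area/(a·b) = 2·19.4/(8.3·8.6) = 38.8/71.38 ≈ 0.54357
C = arcsin(0.54357) ≈ 32.927° (taking the acute solution since C < 90°)

C = 32.93°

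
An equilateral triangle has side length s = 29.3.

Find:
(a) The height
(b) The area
(a) The height splits the triangle into two 30-60-90 halves: h = s·√3/2 = 29.3·1.73205/2 ≈ 50.7491/2 ≈ 25.3745
(b) Area = (√3/4)·s² = (√3/4)·29.3² = (√3/4)·858.49 ≈ 0.433013·858.49 ≈ 371.737

Height = 25.37, Area = 371.7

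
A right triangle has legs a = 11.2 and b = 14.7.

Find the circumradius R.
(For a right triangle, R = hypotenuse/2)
Hypotenuse c = √(a² + b²) = √(125.44 + 216.09) = √341.53 ≈ 18.4805
R = c/2 ≈ 18.4805/2 ≈ 9.24027

R = 9.24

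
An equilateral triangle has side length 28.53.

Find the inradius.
r = Area/s with s the semi-perimeter.
Area = (√3/4)·28.53² = (√3/4)·813.9609 ≈ 0.433013·813.9609 ≈ 352.455
s = 3·28.53/2 = 42.795
r ≈ 352.455/42.795 ≈ 8.2359
(Equivalently r = side/(2√3) = 28.53/3.4641 ≈ 8.2359.)

r = 8.236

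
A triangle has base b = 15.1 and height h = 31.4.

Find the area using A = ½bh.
A = ½·b·h = ½·15.1·31.4 = ½·474.14 = 237.07

Area = 237.07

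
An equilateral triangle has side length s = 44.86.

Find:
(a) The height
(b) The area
(a) The height splits the triangle into two 30-60-90 halves: h = s·√3/2 = 44.86·1.73205/2 ≈ 77.6998/2 ≈ 38.8499
(b) Area = (√3/4)·s² = (√3/4)·44.86² = (√3/4)·2012.4196 ≈ 0.433013·2012.4196 ≈ 871.403

Height = 38.85, Area = 871.4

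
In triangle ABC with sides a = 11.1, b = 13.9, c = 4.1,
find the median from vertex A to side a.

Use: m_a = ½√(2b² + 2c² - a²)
m_a = ½√(2·13.9² + 2·4.1² − 11.1²) = ½√(2·193.21 + 2·16.81 − 123.21) = ½√(386.42 + 33.62 − 123.21) = ½√296.83
√296.83 ≈ 17.2288, so m_a ≈ 8.61438

m_a = 8.614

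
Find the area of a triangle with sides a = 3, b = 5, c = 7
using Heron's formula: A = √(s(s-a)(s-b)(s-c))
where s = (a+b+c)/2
s = (3 + 5 + 7)/2 = 15/2 = 7.5
s − a = 4.5, s − b = 2.5, s − c = 0.5
s(s−a)(s−b)(s−c) = 7.5·4.5·2.5·0.5 = 42.1875
Area = √42.1875 ≈ 6.49519

s = 7.5, Area = 6.495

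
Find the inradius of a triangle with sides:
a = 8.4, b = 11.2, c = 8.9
r = Area/s where s is the semi-perimeter.
s = (8.4 + 11.2 + 8.9)/2 = 28.5/2 = 14.25
Area = √(s(s−a)(s−b)(s−c)) = √(14.25·5.85·3.05·5.35) ≈ √1360.27 ≈ 36.8818
r ≈ 36.8818/14.25 ≈ 2.5882

r = 2.588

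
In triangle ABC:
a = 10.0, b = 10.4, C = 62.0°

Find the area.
Two sides and the included angle (SAS): A = ½·a·b·sin(C) = ½·10.0·10.4·sin(62.0°)
sin(62.0°) ≈ 0.882948
A ≈ ½·104·0.882948 = 52·0.882948 ≈ 45.9133

Area = 45.91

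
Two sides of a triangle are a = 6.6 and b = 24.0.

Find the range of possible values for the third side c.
Triangle inequality: |a − b| < c < a + b
|a − b| = |6.6 − 24.0| = 17.4
a + b = 6.6 + 24.0 = 30.6

17.4 < c < 30.6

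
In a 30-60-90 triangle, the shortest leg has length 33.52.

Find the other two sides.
In a 30-60-90 triangle the sides are in ratio 1 : √3 : 2 (short leg : long leg : hypotenuse).
Long leg = 33.52·√3 ≈ 33.52·1.73205 ≈ 58.0583
Hypotenuse = 2·33.52 = 67.04

Long leg = 33.52√3 = 58.06, Hypotenuse = 67.04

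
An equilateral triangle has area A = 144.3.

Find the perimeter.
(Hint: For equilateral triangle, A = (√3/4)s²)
A = (√3/4)s²  ⇒  s² = 4A/√3 = 4·144.3/√3 = 577.2/1.73205 ≈ 333.247
s ≈ √333.247 ≈ 18.255
Perimeter = 3s ≈ 3·18.255 ≈ 54.7651

Perimeter = 54.77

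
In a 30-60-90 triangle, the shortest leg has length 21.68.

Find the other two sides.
In a 30-60-90 triangle the sides are in ratio 1 : √3 : 2 (short leg : long leg : hypotenuse).
Long leg = 21.68·√3 ≈ 21.68·1.73205 ≈ 37.5509
Hypotenuse = 2·21.68 = 43.36

Long leg = 21.68√3 = 37.55, Hypotenuse = 43.36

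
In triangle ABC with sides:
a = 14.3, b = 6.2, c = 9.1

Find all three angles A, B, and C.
Law of cosines for each angle (a² = 204.49, b² = 38.44, c² = 82.81):
cos(A) = (b² + c² − a²)/(2bc) = (38.44 + 82.81 − 204.49)/(2·6.2·9.1) = -83.24/112.84 ≈ -0.737682  ⇒  A ≈ 137.534°
cos(B) = (a² + c² − b²)/(2ac) = (204.49 + 82.81 − 38.44)/(2·14.3·9.1) = 248.86/260.26 ≈ 0.956198  ⇒  B ≈ 17.021°
cos(C) = (a² + b² − c²)/(2ab) = (204.49 + 38.44 − 82.81)/(2·14.3·6.2) = 160.12/177.32 ≈ 0.903  ⇒  C ≈ 25.4447°
Check: A + B + C ≈ 180°

A = 137.5°, B = 17.02°, C = 25.44°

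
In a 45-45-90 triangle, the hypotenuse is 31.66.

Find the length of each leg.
In a 45-45-90 triangle hypotenuse = leg·√2, so leg = hypotenuse/√2.
Leg = 31.66/√2 ≈ 31.66/1.41421 ≈ 22.387

Each leg = 22.39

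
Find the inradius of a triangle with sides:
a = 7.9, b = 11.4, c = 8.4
r = Area/s where s is the semi-perimeter.
s = (7.9 + 11.4 + 8.4)/2 = 27.7/2 = 13.85
Area = √(s(s−a)(s−b)(s−c)) = √(13.85·5.95·2.45·5.45) ≈ √1100.35 ≈ 33.1715
r ≈ 33.1715/13.85 ≈ 2.39505

r = 2.395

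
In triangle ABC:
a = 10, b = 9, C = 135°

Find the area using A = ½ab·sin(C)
A = ½·a·b·sin(C) = ½·10·9·sin(135°)
sin(135°) ≈ 0.707107
A ≈ ½·90·0.707107 = 45·0.707107 ≈ 31.8198

Area = 31.82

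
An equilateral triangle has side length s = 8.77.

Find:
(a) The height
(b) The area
(a) The height splits the triangle into two 30-60-90 halves: h = s·√3/2 = 8.77·1.73205/2 ≈ 15.1901/2 ≈ 7.59504
(b) Area = (√3/4)·s² = (√3/4)·8.77² = (√3/4)·76.9129 ≈ 0.433013·76.9129 ≈ 33.3043

Height = 7.595, Area = 33.3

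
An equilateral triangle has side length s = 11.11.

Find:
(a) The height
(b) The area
(a) The height splits the triangle into two 30-60-90 halves: h = s·√3/2 = 11.11·1.73205/2 ≈ 19.2431/2 ≈ 9.62154
(b) Area = (√3/4)·s² = (√3/4)·11.11² = (√3/4)·123.4321 ≈ 0.433013·123.4321 ≈ 53.4477

Height = 9.622, Area = 53.45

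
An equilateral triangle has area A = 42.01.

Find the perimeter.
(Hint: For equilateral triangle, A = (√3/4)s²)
A = (√3/4)s²  ⇒  s² = 4A/√3 = 4·42.01/√3 = 168.04/1.73205 ≈ 97.0179
s ≈ √97.0179 ≈ 9.84977
Perimeter = 3s ≈ 3·9.84977 ≈ 29.5493

Perimeter = 29.55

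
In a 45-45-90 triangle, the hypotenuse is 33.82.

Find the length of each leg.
In a 45-45-90 triangle hypotenuse = leg·√2, so leg = hypotenuse/√2.
Leg = 33.82/√2 ≈ 33.82/1.41421 ≈ 23.9144

Each leg = 23.91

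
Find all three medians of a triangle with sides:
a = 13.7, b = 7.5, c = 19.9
Median formula: m_a = ½√(2b² + 2c² − a²) (and cyclically). a² = 187.69, b² = 56.25, c² = 396.01.
m_a = ½√(2·56.25 + 2·396.01 − 187.69) = ½√716.83 ≈ ½·26.7737 ≈ 13.3868
m_b = ½√(2·187.69 + 2·396.01 − 56.25) = ½√1111.15 ≈ ½·33.3339 ≈ 16.667
m_c = ½√(2·187.69 + 2·56.25 − 396.01) = ½√91.87 ≈ ½·9.58488 ≈ 4.79244

m_a = 13.39, m_b = 16.67, m_c = 4.792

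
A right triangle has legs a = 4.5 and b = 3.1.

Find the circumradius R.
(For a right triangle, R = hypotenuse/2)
Hypotenuse c = √(a² + b²) = √(20.25 + 9.61) = √29.86 ≈ 5.46443
R = c/2 ≈ 5.46443/2 ≈ 2.73222

R = 2.732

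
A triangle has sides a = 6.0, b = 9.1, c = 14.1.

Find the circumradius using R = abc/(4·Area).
First find the area with Heron's formula.
s = (6.0 + 9.1 + 14.1)/2 = 14.6
Area = √(s(s−a)(s−b)(s−c)) = √(14.6·8.6·5.5·0.5) ≈ √345.29 ≈ 18.582
abc = 6.0·9.1·14.1 = 769.86
R = abc/(4·Area) ≈ 769.86/(4·18.582) = 769.86/74.3279 ≈ 10.3576

R = 10.36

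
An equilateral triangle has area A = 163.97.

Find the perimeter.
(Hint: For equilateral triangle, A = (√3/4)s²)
A = (√3/4)s²  ⇒  s² = 4A/√3 = 4·163.97/√3 = 655.88/1.73205 ≈ 378.672
s ≈ √378.672 ≈ 19.4595
Perimeter = 3s ≈ 3·19.4595 ≈ 58.3785

Perimeter = 58.38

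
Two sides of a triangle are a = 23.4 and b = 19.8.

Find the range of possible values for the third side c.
Triangle inequality: |a − b| < c < a + b
|a − b| = |23.4 − 19.8| = 3.6
a + b = 23.4 + 19.8 = 43.2

3.6 < c < 43.2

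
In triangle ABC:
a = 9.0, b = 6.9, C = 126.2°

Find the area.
Two sides and the included angle (SAS): A = ½·a·b·sin(C) = ½·9.0·6.9·sin(126.2°)
sin(126.2°) ≈ 0.80696
A ≈ ½·62.1·0.80696 = 31.05·0.80696 ≈ 25.0561

Area = 25.06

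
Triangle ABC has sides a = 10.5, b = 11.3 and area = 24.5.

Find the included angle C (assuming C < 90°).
Area = ½·a·b·sin(C)  ⇒  sin(C) = 2·Area/(a·b) = 2·24.5/(10.5·11.3) = 49/118.65 ≈ 0.412979
C = arcsin(0.412979) ≈ 24.3921° (taking the acute solution since C < 90°)

C = 24.39°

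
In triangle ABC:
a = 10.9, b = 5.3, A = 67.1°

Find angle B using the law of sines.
a/sin(A) = b/sin(B)  ⇒  sin(B) = b·sin(A)/a = 5.3·sin(67.1°)/10.9
sin(67.1°) ≈ 0.921185
sin(B) ≈ 5.3·0.921185/10.9 ≈ 4.88228/10.9 ≈ 0.447916
B = arcsin(0.447916) ≈ 26.61°
(Since b ≤ a we need B ≤ A, so the obtuse alternative 180° − 26.61° ≈ 153.39° is rejected.)

B = 26.61°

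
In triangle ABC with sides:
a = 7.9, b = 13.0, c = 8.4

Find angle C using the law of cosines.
c² = a² + b² − 2ab·cos(C)  ⇒  cos(C) = (a² + b² − c²)/(2ab)
cos(C) = (7.9² + 13.0² − 8.4²)/(2·7.9·13.0) = (62.41 + 169 − 70.56)/205.4 = 160.85/205.4 ≈ 0.783106
C = arccos(0.783106) ≈ 38.4541°

C = 38.45°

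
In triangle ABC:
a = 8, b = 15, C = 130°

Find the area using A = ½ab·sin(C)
A = ½·a·b·sin(C) = ½·8·15·sin(130°)
sin(130°) ≈ 0.766044
A ≈ ½·120·0.766044 = 60·0.766044 ≈ 45.9627

Area = 45.96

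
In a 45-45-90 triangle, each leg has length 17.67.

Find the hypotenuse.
In a 45-45-90 triangle the sides are in ratio 1 : 1 : √2, so hypotenuse = leg·√2.
Hypotenuse = 17.67·√2 ≈ 17.67·1.41421 ≈ 24.9892

Hypotenuse = 17.67√2 = 24.99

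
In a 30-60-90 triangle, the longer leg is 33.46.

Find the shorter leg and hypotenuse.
In a 30-60-90 triangle the sides are in ratio 1 : √3 : 2, so short leg = long leg/√3 and hypotenuse = 2·(short leg).
Short leg = 33.46/√3 ≈ 33.46/1.73205 ≈ 19.3181
Hypotenuse = 2·19.3181 ≈ 38.6363

Short leg = 19.32, Hypotenuse = 38.64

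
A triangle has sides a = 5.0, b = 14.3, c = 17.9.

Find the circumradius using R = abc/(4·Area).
First find the area with Heron's formula.
s = (5.0 + 14.3 + 17.9)/2 = 18.6
Area = √(s(s−a)(s−b)(s−c)) = √(18.6·13.6·4.3·0.7) ≈ √761.41 ≈ 27.5937
abc = 5.0·14.3·17.9 = 1279.85
R = abc/(4·Area) ≈ 1279.85/(4·27.5937) = 1279.85/110.375 ≈ 11.5955

R = 11.6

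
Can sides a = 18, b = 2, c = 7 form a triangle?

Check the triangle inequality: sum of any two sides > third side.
a + b vs c: 18 + 2 = 20 > 7  ✓
a + c vs b: 18 + 7 = 25 > 2  ✓
b + c vs a: 2 + 7 = 9 ≤ 18  ✗

No: 2 + 7 = 9 is not > 18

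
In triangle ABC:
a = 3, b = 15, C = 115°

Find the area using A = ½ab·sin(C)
A = ½·a·b·sin(C) = ½·3·15·sin(115°)
sin(115°) ≈ 0.906308
A ≈ ½·45·0.906308 = 22.5·0.906308 ≈ 20.3919

Area = 20.39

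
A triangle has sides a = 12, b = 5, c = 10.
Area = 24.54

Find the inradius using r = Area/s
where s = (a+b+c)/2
s = (12 + 5 + 10)/2 = 27/2 = 13.5
r = Area/s = 24.54/13.5 ≈ 1.81778

r = 1.818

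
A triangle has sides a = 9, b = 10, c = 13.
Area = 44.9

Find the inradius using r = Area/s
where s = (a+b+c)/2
s = (9 + 10 + 13)/2 = 32/2 = 16
r = Area/s = 44.9/16 ≈ 2.80625

r = 2.806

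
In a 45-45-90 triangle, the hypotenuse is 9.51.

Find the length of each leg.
In a 45-45-90 triangle hypotenuse = leg·√2, so leg = hypotenuse/√2.
Leg = 9.51/√2 ≈ 9.51/1.41421 ≈ 6.72459

Each leg = 6.725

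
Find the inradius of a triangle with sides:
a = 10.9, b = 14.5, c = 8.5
r = Area/s where s is the semi-perimeter.
s = (10.9 + 14.5 + 8.5)/2 = 33.9/2 = 16.95
Area = √(s(s−a)(s−b)(s−c)) = √(16.95·6.05·2.45·8.45) ≈ √2122.99 ≈ 46.0759
r ≈ 46.0759/16.95 ≈ 2.71834

r = 2.718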